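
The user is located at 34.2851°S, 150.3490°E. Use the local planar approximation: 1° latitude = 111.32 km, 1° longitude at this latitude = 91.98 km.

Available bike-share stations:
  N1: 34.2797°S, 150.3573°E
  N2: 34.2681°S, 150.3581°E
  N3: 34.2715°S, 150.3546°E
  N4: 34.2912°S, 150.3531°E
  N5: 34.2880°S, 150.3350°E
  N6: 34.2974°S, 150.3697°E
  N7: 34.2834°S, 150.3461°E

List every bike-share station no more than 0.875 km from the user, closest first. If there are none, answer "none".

Distances from 34.2851°S, 150.3490°E:
N1: √((0.0054·111.32)² + (0.0083·91.98)²) = √(0.361355 + 0.582831) = 0.9717 km
N2: √((0.0170·111.32)² + (0.0091·91.98)²) = √(3.581329 + 0.700599) = 2.0693 km
N3: √((0.0136·111.32)² + (0.0056·91.98)²) = √(2.292051 + 0.265316) = 1.5992 km
N4: √((-0.0061·111.32)² + (0.0041·91.98)²) = √(0.461112 + 0.142218) = 0.7767 km
N5: √((-0.0029·111.32)² + (-0.0140·91.98)²) = √(0.104218 + 1.658223) = 1.3276 km
N6: √((-0.0123·111.32)² + (0.0207·91.98)²) = √(1.874807 + 3.625163) = 2.3452 km
N7: √((0.0017·111.32)² + (-0.0029·91.98)²) = √(0.035813 + 0.071151) = 0.3271 km
Threshold 0.875 km: N7 (0.3271 km), N4 (0.7767 km) are within range.

N7, N4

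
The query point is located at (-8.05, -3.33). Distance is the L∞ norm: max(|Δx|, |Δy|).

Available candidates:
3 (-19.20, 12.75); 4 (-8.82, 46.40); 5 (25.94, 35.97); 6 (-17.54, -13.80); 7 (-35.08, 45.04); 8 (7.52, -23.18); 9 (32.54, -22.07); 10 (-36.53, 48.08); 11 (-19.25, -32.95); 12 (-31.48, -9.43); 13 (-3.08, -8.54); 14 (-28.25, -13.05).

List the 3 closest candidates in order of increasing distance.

Distances from (-8.05, -3.33):
3: 16.08
4: 49.73
5: 39.30
6: 10.47
7: 48.37
8: 19.85
9: 40.59
10: 51.41
11: 29.62
12: 23.43
13: 5.21
14: 20.20
Sorted: 13 (5.21) < 6 (10.47) < 3 (16.08) < 8 (19.85) < 14 (20.20) < …

13, 6, 3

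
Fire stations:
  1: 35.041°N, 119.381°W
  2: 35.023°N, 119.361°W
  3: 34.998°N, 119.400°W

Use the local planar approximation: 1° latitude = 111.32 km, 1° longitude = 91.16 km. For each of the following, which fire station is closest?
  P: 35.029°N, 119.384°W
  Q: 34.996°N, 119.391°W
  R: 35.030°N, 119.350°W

P at 35.029°N, 119.384°W:
  1: 1.364 km
  2: 2.200 km
  3: 3.746 km
  → nearest: 1 (1.364 km)
Q at 34.996°N, 119.391°W:
  1: 5.092 km
  2: 4.064 km
  3: 0.850 km
  → nearest: 3 (0.850 km)
R at 35.030°N, 119.350°W:
  1: 3.080 km
  2: 1.270 km
  3: 5.785 km
  → nearest: 2 (1.270 km)

P→1; Q→3; R→2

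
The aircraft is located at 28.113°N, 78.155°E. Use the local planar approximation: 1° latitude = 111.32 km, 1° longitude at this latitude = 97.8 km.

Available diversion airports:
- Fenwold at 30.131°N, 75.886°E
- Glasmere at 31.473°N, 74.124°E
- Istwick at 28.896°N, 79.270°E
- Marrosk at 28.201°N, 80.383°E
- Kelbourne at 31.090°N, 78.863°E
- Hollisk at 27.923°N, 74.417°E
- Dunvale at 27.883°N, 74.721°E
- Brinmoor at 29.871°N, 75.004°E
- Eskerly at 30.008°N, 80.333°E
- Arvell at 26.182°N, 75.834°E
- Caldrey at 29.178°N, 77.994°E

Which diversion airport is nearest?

Distances from 28.113°N, 78.155°E:
Fenwold: √((2.018·111.32)² + (-2.269·97.8)²) = √(50464.81891 + 49243.24923) = 315.766 km
Glasmere: √((3.360·111.32)² + (-4.031·97.8)²) = √(139902.33084 + 155418.71213) = 543.434 km
Istwick: √((0.783·111.32)² + (1.115·97.8)²) = √(7597.48619 + 11891.24821) = 139.602 km
Marrosk: √((0.088·111.32)² + (2.228·97.8)²) = √(95.96475 + 47479.71272) = 218.118 km
Kelbourne: √((2.977·111.32)² + (0.708·97.8)²) = √(109825.72139 + 4794.50996) = 338.556 km
Hollisk: √((-0.190·111.32)² + (-3.738·97.8)²) = √(447.35634 + 133646.10424) = 366.188 km
Dunvale: √((-0.230·111.32)² + (-3.434·97.8)²) = √(655.54433 + 112791.99836) = 336.820 km
Brinmoor: √((1.758·111.32)² + (-3.151·97.8)²) = √(38298.70918 + 94967.39296) = 365.056 km
Eskerly: √((1.895·111.32)² + (2.178·97.8)²) = √(44500.49316 + 45372.57847) = 299.788 km
Arvell: √((-1.931·111.32)² + (-2.321·97.8)²) = √(46207.33729 + 51526.18524) = 312.624 km
Caldrey: √((1.065·111.32)² + (-0.161·97.8)²) = √(14055.47771 + 247.93022) = 119.597 km
Minimum: Caldrey at 119.597 km.

Caldrey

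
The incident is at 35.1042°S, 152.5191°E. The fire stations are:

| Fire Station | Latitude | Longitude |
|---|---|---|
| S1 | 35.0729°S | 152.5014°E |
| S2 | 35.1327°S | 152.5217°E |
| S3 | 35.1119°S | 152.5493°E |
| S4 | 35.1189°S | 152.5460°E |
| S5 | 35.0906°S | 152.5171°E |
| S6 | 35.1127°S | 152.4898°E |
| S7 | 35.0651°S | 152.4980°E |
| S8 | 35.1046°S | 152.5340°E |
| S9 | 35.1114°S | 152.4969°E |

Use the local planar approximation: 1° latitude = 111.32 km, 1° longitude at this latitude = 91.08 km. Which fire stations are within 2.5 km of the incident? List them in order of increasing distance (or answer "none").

S8, S5, S9

Distances from 35.1042°S, 152.5191°E:
S1: √((0.0313·111.32)² + (-0.0177·91.08)²) = √(12.140458 + 2.598918) = 3.8392 km
S2: √((-0.0285·111.32)² + (0.0026·91.08)²) = √(10.065518 + 0.056078) = 3.1814 km
S3: √((-0.0077·111.32)² + (0.0302·91.08)²) = √(0.734730 + 7.565888) = 2.8811 km
S4: √((-0.0147·111.32)² + (0.0269·91.08)²) = √(2.677818 + 6.002755) = 2.9463 km
S5: √((0.0136·111.32)² + (-0.0020·91.08)²) = √(2.292051 + 0.033182) = 1.5249 km
S6: √((-0.0085·111.32)² + (-0.0293·91.08)²) = √(0.895332 + 7.121661) = 2.8314 km
S7: √((0.0391·111.32)² + (-0.0211·91.08)²) = √(18.945231 + 3.693269) = 4.7580 km
S8: √((-0.0004·111.32)² + (0.0149·91.08)²) = √(0.001983 + 1.841699) = 1.3578 km
S9: √((-0.0072·111.32)² + (-0.0222·91.08)²) = √(0.642409 + 4.088387) = 2.1750 km
Threshold 2.5 km: S8 (1.3578 km), S5 (1.5249 km), S9 (2.1750 km) are within range.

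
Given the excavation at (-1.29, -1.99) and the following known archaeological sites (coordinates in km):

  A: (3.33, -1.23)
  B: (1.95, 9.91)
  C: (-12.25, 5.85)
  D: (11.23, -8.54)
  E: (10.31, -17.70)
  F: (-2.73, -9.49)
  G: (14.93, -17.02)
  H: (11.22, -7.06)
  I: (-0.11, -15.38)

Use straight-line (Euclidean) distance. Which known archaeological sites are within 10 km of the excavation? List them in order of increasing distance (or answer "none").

Distances from (-1.29, -1.99):
A: √((4.62)² + (0.76)²) = √(21.3444 + 0.5776) = 4.68 km
B: √((3.24)² + (11.90)²) = √(10.4976 + 141.6100) = 12.33 km
C: √((-10.96)² + (7.84)²) = √(120.1216 + 61.4656) = 13.48 km
D: √((12.52)² + (-6.55)²) = √(156.7504 + 42.9025) = 14.13 km
E: √((11.60)² + (-15.71)²) = √(134.5600 + 246.8041) = 19.53 km
F: √((-1.44)² + (-7.50)²) = √(2.0736 + 56.2500) = 7.64 km
G: √((16.22)² + (-15.03)²) = √(263.0884 + 225.9009) = 22.11 km
H: √((12.51)² + (-5.07)²) = √(156.5001 + 25.7049) = 13.50 km
I: √((1.18)² + (-13.39)²) = √(1.3924 + 179.2921) = 13.44 km
Threshold 10 km: A (4.68 km), F (7.64 km) are within range.

A, F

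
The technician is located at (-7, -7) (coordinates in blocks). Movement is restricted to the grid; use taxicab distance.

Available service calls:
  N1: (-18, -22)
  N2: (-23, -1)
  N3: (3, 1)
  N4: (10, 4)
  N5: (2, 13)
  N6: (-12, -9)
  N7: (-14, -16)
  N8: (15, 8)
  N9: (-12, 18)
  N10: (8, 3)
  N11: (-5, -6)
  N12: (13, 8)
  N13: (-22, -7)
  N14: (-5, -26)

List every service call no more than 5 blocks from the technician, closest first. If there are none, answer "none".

N11

Distances from (-7, -7):
N1: 26 blocks
N2: 22 blocks
N3: 18 blocks
N4: 28 blocks
N5: 29 blocks
N6: 7 blocks
N7: 16 blocks
N8: 37 blocks
N9: 30 blocks
N10: 25 blocks
N11: 3 blocks
N12: 35 blocks
N13: 15 blocks
N14: 21 blocks
Threshold 5 blocks: N11 (3 blocks) is within range.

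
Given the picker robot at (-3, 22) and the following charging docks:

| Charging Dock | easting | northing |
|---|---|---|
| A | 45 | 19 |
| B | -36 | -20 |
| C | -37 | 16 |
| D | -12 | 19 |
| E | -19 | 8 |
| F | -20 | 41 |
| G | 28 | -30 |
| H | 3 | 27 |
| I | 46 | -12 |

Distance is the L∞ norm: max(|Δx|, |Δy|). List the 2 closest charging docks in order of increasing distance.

Distances from (-3, 22):
A: max(|48|, |-3|) = 48
B: max(|-33|, |-42|) = 42
C: max(|-34|, |-6|) = 34
D: max(|-9|, |-3|) = 9
E: max(|-16|, |-14|) = 16
F: max(|-17|, |19|) = 19
G: max(|31|, |-52|) = 52
H: max(|6|, |5|) = 6
I: max(|49|, |-34|) = 49
Sorted: H (6) < D (9) < E (16) < F (19) < …

H, D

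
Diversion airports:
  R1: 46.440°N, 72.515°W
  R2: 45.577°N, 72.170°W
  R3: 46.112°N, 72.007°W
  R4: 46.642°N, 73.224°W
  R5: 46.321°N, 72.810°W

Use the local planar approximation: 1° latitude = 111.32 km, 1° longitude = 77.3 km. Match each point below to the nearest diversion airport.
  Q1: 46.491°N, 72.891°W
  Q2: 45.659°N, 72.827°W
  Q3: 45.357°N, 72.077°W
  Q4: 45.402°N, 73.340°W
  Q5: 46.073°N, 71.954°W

Q1 at 46.491°N, 72.891°W:
  R1: 29.614 km
  R2: 116.011 km
  R3: 80.308 km
  R4: 30.743 km
  R5: 19.933 km
  → nearest: R5 (19.933 km)
Q2 at 45.659°N, 72.827°W:
  R1: 90.224 km
  R2: 51.600 km
  R3: 80.999 km
  R4: 113.649 km
  R5: 73.706 km
  → nearest: R2 (51.600 km)
Q3 at 45.357°N, 72.077°W:
  R1: 125.224 km
  R2: 25.524 km
  R3: 84.221 km
  R4: 168.295 km
  R5: 121.352 km
  → nearest: R2 (25.524 km)
Q4 at 45.402°N, 73.340°W:
  R1: 131.980 km
  R2: 92.515 km
  R3: 129.863 km
  R4: 138.328 km
  R5: 110.202 km
  → nearest: R2 (92.515 km)
Q5 at 46.073°N, 71.954°W:
  R1: 59.579 km
  R2: 57.684 km
  R3: 5.969 km
  R4: 116.832 km
  R5: 71.697 km
  → nearest: R3 (5.969 km)

Q1→R5; Q2→R2; Q3→R2; Q4→R2; Q5→R3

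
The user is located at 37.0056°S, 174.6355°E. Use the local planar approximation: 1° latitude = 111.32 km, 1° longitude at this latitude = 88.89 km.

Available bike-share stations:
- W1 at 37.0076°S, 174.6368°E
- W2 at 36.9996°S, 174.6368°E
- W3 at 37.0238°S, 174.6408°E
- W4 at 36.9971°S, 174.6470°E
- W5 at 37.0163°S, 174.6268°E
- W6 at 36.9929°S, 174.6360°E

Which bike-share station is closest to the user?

W1

Distances from 37.0056°S, 174.6355°E:
W1: √((-0.0020·111.32)² + (0.0013·88.89)²) = √(0.049569 + 0.013353) = 0.2508 km
W2: √((0.0060·111.32)² + (0.0013·88.89)²) = √(0.446117 + 0.013353) = 0.6778 km
W3: √((-0.0182·111.32)² + (0.0053·88.89)²) = √(4.104773 + 0.221951) = 2.0801 km
W4: √((0.0085·111.32)² + (0.0115·88.89)²) = √(0.895332 + 1.044964) = 1.3929 km
W5: √((-0.0107·111.32)² + (-0.0087·88.89)²) = √(1.418776 + 0.598059) = 1.4202 km
W6: √((0.0127·111.32)² + (0.0005·88.89)²) = √(1.998729 + 0.001975) = 1.4145 km
Minimum: W1 at 0.2508 km.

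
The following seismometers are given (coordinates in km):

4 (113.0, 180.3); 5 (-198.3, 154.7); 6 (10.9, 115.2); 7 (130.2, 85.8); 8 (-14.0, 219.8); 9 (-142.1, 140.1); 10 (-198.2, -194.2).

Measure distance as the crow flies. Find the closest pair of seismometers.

5 and 9

Pairwise distances:
4–5: 312.4 km
4–6: 121.1 km
4–7: 96.1 km
4–8: 133.0 km
4–9: 258.2 km
4–10: 486.9 km
5–6: 212.9 km
5–7: 335.6 km
5–8: 195.5 km
5–9: 58.1 km
5–10: 348.9 km
6–7: 122.9 km
6–8: 107.5 km
6–9: 155.0 km
6–10: 373.4 km
7–8: 196.8 km
7–9: 277.7 km
7–10: 431.6 km
8–9: 150.9 km
8–10: 453.1 km
9–10: 339.0 km
Closest pair: 5–9 at 58.1 km.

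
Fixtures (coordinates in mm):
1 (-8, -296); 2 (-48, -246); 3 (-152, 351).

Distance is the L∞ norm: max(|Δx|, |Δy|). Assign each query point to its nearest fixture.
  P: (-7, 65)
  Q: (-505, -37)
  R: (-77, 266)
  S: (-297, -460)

P at (-7, 65):
  1: max(|-1|, |-361|) = 361 mm
  2: max(|-41|, |-311|) = 311 mm
  3: max(|-145|, |286|) = 286 mm
  → nearest: 3 (286 mm)
Q at (-505, -37):
  1: max(|497|, |-259|) = 497 mm
  2: max(|457|, |-209|) = 457 mm
  3: max(|353|, |388|) = 388 mm
  → nearest: 3 (388 mm)
R at (-77, 266):
  1: max(|69|, |-562|) = 562 mm
  2: max(|29|, |-512|) = 512 mm
  3: max(|-75|, |85|) = 85 mm
  → nearest: 3 (85 mm)
S at (-297, -460):
  1: max(|289|, |164|) = 289 mm
  2: max(|249|, |214|) = 249 mm
  3: max(|145|, |811|) = 811 mm
  → nearest: 2 (249 mm)

P→3; Q→3; R→3; S→2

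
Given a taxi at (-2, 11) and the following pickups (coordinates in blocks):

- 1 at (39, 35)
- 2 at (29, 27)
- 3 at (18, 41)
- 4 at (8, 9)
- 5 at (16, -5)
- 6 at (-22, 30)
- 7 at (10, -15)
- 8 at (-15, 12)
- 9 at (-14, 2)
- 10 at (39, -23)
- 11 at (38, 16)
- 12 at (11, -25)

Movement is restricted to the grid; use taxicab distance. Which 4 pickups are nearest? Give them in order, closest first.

Distances from (-2, 11):
1: |41| + |24| = 41 + 24 = 65 blocks
2: |31| + |16| = 31 + 16 = 47 blocks
3: |20| + |30| = 20 + 30 = 50 blocks
4: |10| + |-2| = 10 + 2 = 12 blocks
5: |18| + |-16| = 18 + 16 = 34 blocks
6: |-20| + |19| = 20 + 19 = 39 blocks
7: |12| + |-26| = 12 + 26 = 38 blocks
8: |-13| + |1| = 13 + 1 = 14 blocks
9: |-12| + |-9| = 12 + 9 = 21 blocks
10: |41| + |-34| = 41 + 34 = 75 blocks
11: |40| + |5| = 40 + 5 = 45 blocks
12: |13| + |-36| = 13 + 36 = 49 blocks
Sorted: 4 (12 blocks) < 8 (14 blocks) < 9 (21 blocks) < 5 (34 blocks) < 7 (38 blocks) < 6 (39 blocks) < …

4, 8, 9, 5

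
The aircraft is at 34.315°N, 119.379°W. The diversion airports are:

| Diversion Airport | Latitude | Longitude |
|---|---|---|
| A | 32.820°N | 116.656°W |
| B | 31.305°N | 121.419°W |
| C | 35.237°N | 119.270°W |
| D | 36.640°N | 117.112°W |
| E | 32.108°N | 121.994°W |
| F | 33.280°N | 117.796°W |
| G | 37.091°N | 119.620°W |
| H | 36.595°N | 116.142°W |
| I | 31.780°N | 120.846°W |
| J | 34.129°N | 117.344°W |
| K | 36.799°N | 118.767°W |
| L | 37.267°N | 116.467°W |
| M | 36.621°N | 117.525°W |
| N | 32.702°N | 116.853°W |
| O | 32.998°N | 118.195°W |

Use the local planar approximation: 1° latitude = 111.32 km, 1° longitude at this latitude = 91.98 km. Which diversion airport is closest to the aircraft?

Distances from 34.315°N, 119.379°W:
A: √((-1.495·111.32)² + (2.723·91.98)²) = √(27696.74807 + 62730.98302) = 300.712 km
B: √((-3.010·111.32)² + (-2.040·91.98)²) = √(112274.04936 + 35208.46938) = 384.035 km
C: √((0.922·111.32)² + (0.109·91.98)²) = √(10534.36198 + 100.51707) = 103.126 km
D: √((2.325·111.32)² + (2.267·91.98)²) = √(66987.27476 + 43480.03157) = 332.366 km
E: √((-2.207·111.32)² + (-2.615·91.98)²) = √(60360.25442 + 57853.57447) = 343.822 km
F: √((-1.035·111.32)² + (1.583·91.98)²) = √(13274.77274 + 21200.62383) = 185.676 km
G: √((2.776·111.32)² + (-0.241·91.98)²) = √(95496.03035 + 491.38387) = 309.818 km
H: √((2.280·111.32)² + (3.237·91.98)²) = √(64419.31305 + 88648.66695) = 391.239 km
I: √((-2.535·111.32)² + (-1.467·91.98)²) = √(79634.69529 + 18207.36247) = 312.797 km
J: √((-0.186·111.32)² + (2.035·91.98)²) = √(428.71856 + 35036.09035) = 188.321 km
K: √((2.484·111.32)² + (0.612·91.98)²) = √(76462.69100 + 3168.76224) = 282.190 km
L: √((2.952·111.32)² + (2.912·91.98)²) = √(107988.89608 + 71741.35115) = 423.946 km
M: √((2.306·111.32)² + (1.854·91.98)²) = √(65896.90254 + 29080.79468) = 308.185 km
N: √((-1.613·111.32)² + (2.526·91.98)²) = √(32241.49194 + 53982.56333) = 293.639 km
O: √((-1.317·111.32)² + (1.184·91.98)²) = √(21494.03468 + 11860.15091) = 182.631 km
Minimum: C at 103.126 km.

C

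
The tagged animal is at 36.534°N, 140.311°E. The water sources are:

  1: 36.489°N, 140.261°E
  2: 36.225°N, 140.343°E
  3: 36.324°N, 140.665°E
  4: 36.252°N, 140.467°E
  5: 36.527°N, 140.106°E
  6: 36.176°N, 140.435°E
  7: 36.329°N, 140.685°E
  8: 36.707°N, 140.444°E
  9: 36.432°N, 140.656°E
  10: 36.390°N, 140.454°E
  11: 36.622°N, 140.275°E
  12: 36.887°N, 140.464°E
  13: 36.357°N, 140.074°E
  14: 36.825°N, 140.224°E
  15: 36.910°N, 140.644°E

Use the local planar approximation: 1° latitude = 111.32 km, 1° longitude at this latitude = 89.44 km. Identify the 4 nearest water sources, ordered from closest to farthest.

1, 11, 5, 10

Distances from 36.534°N, 140.311°E:
1: √((-0.045·111.32)² + (-0.050·89.44)²) = √(25.09409 + 19.99878) = 6.715 km
2: √((-0.309·111.32)² + (0.032·89.44)²) = √(1183.21415 + 8.19150) = 34.517 km
3: √((-0.210·111.32)² + (0.354·89.44)²) = √(546.49348 + 1002.46705) = 39.357 km
4: √((-0.282·111.32)² + (0.156·89.44)²) = √(985.47273 + 194.67616) = 34.353 km
5: √((-0.007·111.32)² + (-0.205·89.44)²) = √(0.60721 + 336.17956) = 18.352 km
6: √((-0.358·111.32)² + (0.124·89.44)²) = √(1588.22654 + 123.00052) = 41.367 km
7: √((-0.205·111.32)² + (0.374·89.44)²) = √(520.77978 + 1118.93996) = 40.493 km
8: √((0.173·111.32)² + (0.133·89.44)²) = √(370.88443 + 141.50340) = 22.636 km
9: √((-0.102·111.32)² + (0.345·89.44)²) = √(128.92785 + 952.14211) = 32.880 km
10: √((-0.144·111.32)² + (0.143·89.44)²) = √(256.96346 + 163.58205) = 20.507 km
11: √((0.088·111.32)² + (-0.036·89.44)²) = √(95.96475 + 10.36737) = 10.312 km
12: √((0.353·111.32)² + (0.153·89.44)²) = √(1544.17247 + 187.26061) = 41.610 km
13: √((-0.177·111.32)² + (-0.237·89.44)²) = √(388.23343 + 449.32468) = 28.941 km
14: √((0.291·111.32)² + (-0.087·89.44)²) = √(1049.37901 + 60.54832) = 33.316 km
15: √((0.376·111.32)² + (0.333·89.44)²) = √(1751.95152 + 887.05806) = 51.371 km
Sorted: 1 (6.715 km) < 11 (10.312 km) < 5 (18.352 km) < 10 (20.507 km) < 8 (22.636 km) < 13 (28.941 km) < …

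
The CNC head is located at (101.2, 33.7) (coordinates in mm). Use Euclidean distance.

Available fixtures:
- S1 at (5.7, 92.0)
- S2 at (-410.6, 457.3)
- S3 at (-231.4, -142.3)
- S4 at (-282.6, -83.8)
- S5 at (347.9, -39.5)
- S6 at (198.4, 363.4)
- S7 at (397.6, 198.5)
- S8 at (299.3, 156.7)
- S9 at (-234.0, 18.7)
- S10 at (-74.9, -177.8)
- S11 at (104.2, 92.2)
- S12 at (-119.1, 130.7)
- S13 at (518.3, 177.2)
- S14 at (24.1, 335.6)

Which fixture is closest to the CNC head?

Distances from (101.2, 33.7):
S1: √((-95.5)² + (58.3)²) = √(9120.250 + 3398.890) = 111.9 mm
S2: √((-511.8)² + (423.6)²) = √(261939.240 + 179436.960) = 664.4 mm
S3: √((-332.6)² + (-176.0)²) = √(110622.760 + 30976.000) = 376.3 mm
S4: √((-383.8)² + (-117.5)²) = √(147302.440 + 13806.250) = 401.4 mm
S5: √((246.7)² + (-73.2)²) = √(60860.890 + 5358.240) = 257.3 mm
S6: √((97.2)² + (329.7)²) = √(9447.840 + 108702.090) = 343.7 mm
S7: √((296.4)² + (164.8)²) = √(87852.960 + 27159.040) = 339.1 mm
S8: √((198.1)² + (123.0)²) = √(39243.610 + 15129.000) = 233.2 mm
S9: √((-335.2)² + (-15.0)²) = √(112359.040 + 225.000) = 335.5 mm
S10: √((-176.1)² + (-211.5)²) = √(31011.210 + 44732.250) = 275.2 mm
S11: √((3.0)² + (58.5)²) = √(9.000 + 3422.250) = 58.6 mm
S12: √((-220.3)² + (97.0)²) = √(48532.090 + 9409.000) = 240.7 mm
S13: √((417.1)² + (143.5)²) = √(173972.410 + 20592.250) = 441.1 mm
S14: √((-77.1)² + (301.9)²) = √(5944.410 + 91143.610) = 311.6 mm
Minimum: S11 at 58.6 mm.

S11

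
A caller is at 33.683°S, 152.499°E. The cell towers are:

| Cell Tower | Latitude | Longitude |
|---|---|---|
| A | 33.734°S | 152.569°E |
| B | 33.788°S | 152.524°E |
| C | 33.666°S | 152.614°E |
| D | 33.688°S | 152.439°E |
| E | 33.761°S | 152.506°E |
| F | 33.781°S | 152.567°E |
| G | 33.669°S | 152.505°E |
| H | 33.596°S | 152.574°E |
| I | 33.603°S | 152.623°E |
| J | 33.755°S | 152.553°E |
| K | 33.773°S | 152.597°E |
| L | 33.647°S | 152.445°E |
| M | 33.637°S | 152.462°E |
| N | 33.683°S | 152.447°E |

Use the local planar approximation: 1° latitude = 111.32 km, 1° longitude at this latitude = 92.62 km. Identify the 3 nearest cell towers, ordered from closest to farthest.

Distances from 33.683°S, 152.499°E:
A: 8.618 km
B: 11.916 km
C: 10.818 km
D: 5.585 km
E: 8.707 km
F: 12.597 km
G: 1.655 km
H: 11.918 km
I: 14.533 km
J: 9.448 km
K: 13.519 km
L: 6.409 km
M: 6.162 km
N: 4.816 km
Sorted: G (1.655 km) < N (4.816 km) < D (5.585 km) < M (6.162 km) < L (6.409 km) < …

G, N, D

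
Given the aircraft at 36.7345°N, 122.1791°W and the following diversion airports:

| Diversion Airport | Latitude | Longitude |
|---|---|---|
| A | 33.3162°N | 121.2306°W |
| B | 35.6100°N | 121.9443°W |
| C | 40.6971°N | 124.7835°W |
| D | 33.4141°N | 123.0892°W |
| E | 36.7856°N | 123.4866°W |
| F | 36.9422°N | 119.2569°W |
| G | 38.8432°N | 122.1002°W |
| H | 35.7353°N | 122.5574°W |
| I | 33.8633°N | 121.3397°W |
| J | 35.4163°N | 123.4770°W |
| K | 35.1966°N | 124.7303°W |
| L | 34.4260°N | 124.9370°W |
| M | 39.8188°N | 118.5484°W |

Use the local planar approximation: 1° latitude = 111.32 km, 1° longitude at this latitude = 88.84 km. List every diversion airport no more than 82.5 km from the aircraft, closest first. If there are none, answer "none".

Distances from 36.7345°N, 122.1791°W:
A: √((-3.4183·111.32)² + (0.9485·88.84)²) = √(144799.394349 + 7100.546407) = 389.7434 km
B: √((-1.1245·111.32)² + (0.2348·88.84)²) = √(15669.867163 + 435.124247) = 126.9054 km
C: √((3.9626·111.32)² + (-2.6044·88.84)²) = √(194583.883027 + 53534.342499) = 498.1147 km
D: √((-3.3204·111.32)² + (-0.9101·88.84)²) = √(136624.065903 + 6537.253534) = 378.3666 km
E: √((0.0511·111.32)² + (-1.3075·88.84)²) = √(32.358486 + 13492.750659) = 116.2975 km
F: √((0.2077·111.32)² + (2.9222·88.84)²) = √(534.588225 + 67396.442430) = 260.6358 km
G: √((2.1087·111.32)² + (0.0789·88.84)²) = √(55103.094829 + 49.132754) = 234.8451 km
H: √((-0.9992·111.32)² + (-0.3783·88.84)²) = √(12372.322903 + 1129.509225) = 116.1974 km
I: √((-2.8712·111.32)² + (0.8394·88.84)²) = √(102158.212656 + 5561.027331) = 328.2061 km
J: √((-1.3182·111.32)² + (-1.2979·88.84)²) = √(21533.221608 + 13295.343571) = 186.6241 km
K: √((-1.5379·111.32)² + (-2.5512·88.84)²) = √(29309.107188 + 51369.591508) = 284.0400 km
L: √((-2.3085·111.32)² + (-2.7579·88.84)²) = √(66039.861396 + 60030.799780) = 355.0643 km
M: √((3.0843·111.32)² + (3.6307·88.84)²) = √(117885.291862 + 104039.397901) = 471.0888 km
Threshold 82.5 km: none within range.

none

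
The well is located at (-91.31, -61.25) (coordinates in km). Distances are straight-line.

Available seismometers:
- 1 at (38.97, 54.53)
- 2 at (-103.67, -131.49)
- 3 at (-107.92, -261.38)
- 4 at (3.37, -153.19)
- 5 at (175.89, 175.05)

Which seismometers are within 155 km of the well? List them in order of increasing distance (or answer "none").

Distances from (-91.31, -61.25):
1: √((130.28)² + (115.78)²) = √(16972.8784 + 13405.0084) = 174.29 km
2: √((-12.36)² + (-70.24)²) = √(152.7696 + 4933.6576) = 71.32 km
3: √((-16.61)² + (-200.13)²) = √(275.8921 + 40052.0169) = 200.82 km
4: √((94.68)² + (-91.94)²) = √(8964.3024 + 8452.9636) = 131.97 km
5: √((267.20)² + (236.30)²) = √(71395.8400 + 55837.6900) = 356.70 km
Threshold 155 km: 2 (71.32 km), 4 (131.97 km) are within range.

2, 4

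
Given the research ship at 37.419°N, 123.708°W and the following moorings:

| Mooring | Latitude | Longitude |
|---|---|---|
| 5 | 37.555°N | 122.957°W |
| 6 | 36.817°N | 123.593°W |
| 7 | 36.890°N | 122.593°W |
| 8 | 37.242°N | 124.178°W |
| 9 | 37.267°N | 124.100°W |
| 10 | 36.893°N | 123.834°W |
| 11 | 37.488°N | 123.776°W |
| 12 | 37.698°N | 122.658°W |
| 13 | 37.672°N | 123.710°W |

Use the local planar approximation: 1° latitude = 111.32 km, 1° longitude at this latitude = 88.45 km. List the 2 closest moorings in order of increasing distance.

11, 13

Distances from 37.419°N, 123.708°W:
5: √((0.136·111.32)² + (0.751·88.45)²) = √(229.20507 + 4412.40683) = 68.129 km
6: √((-0.602·111.32)² + (0.115·88.45)²) = √(4490.96197 + 103.46450) = 67.782 km
7: √((-0.529·111.32)² + (1.115·88.45)²) = √(3467.82952 + 9726.24957) = 114.865 km
8: √((-0.177·111.32)² + (-0.470·88.45)²) = √(388.23343 + 1728.18961) = 46.005 km
9: √((-0.152·111.32)² + (-0.392·88.45)²) = √(286.30806 + 1202.17532) = 38.581 km
10: √((-0.526·111.32)² + (-0.126·88.45)²) = √(3428.60839 + 124.20434) = 59.605 km
11: √((0.069·111.32)² + (-0.068·88.45)²) = √(58.99899 + 36.17541) = 9.756 km
12: √((0.279·111.32)² + (1.050·88.45)²) = √(964.61676 + 8625.30126) = 97.928 km
13: √((0.253·111.32)² + (-0.002·88.45)²) = √(793.20864 + 0.03129) = 28.165 km
Sorted: 11 (9.756 km) < 13 (28.165 km) < 9 (38.581 km) < 8 (46.005 km) < …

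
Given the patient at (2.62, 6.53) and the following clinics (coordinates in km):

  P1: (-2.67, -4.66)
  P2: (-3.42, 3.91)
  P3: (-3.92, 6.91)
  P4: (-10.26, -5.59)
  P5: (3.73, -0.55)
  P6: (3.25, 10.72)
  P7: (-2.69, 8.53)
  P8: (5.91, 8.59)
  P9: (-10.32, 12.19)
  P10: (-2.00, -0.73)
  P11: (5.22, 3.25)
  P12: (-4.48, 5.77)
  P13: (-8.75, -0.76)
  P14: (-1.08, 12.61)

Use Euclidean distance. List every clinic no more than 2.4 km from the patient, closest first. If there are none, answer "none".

Distances from (2.62, 6.53):
P1: 12.38 km
P2: 6.58 km
P3: 6.55 km
P4: 17.69 km
P5: 7.17 km
P6: 4.24 km
P7: 5.67 km
P8: 3.88 km
P9: 14.12 km
P10: 8.61 km
P11: 4.19 km
P12: 7.14 km
P13: 13.51 km
P14: 7.12 km
Threshold 2.4 km: none within range.

none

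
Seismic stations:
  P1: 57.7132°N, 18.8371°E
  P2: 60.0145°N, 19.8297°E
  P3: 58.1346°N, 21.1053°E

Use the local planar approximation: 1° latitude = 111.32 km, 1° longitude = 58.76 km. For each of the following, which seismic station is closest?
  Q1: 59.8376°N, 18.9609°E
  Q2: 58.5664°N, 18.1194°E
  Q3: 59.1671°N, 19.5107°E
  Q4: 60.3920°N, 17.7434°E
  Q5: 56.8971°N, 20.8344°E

Q1→P2; Q2→P1; Q3→P2; Q4→P2; Q5→P3

Q1 at 59.8376°N, 18.9609°E:
  P1: 236.6001 km
  P2: 54.7172 km
  P3: 227.6336 km
  → nearest: P2 (54.7172 km)
Q2 at 58.5664°N, 18.1194°E:
  P1: 103.9199 km
  P2: 189.9630 km
  P3: 181.9169 km
  → nearest: P1 (103.9199 km)
Q3 at 59.1671°N, 19.5107°E:
  P1: 166.6177 km
  P2: 96.1769 km
  P3: 148.2908 km
  → nearest: P2 (96.1769 km)
Q4 at 60.3920°N, 17.7434°E:
  P1: 305.0504 km
  P2: 129.5936 km
  P3: 319.6446 km
  → nearest: P2 (129.5936 km)
Q5 at 56.8971°N, 20.8344°E:
  P1: 148.4153 km
  P2: 352.0147 km
  P3: 138.6751 km
  → nearest: P3 (138.6751 km)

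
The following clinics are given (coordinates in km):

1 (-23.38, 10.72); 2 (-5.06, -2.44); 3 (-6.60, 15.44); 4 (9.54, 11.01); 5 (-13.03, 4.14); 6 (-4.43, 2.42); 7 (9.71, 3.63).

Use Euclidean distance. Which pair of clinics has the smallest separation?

2 and 6

Pairwise distances:
1–2: √((18.32)² + (-13.16)²) = √(335.6224 + 173.1856) = 22.56 km
1–3: √((16.78)² + (4.72)²) = √(281.5684 + 22.2784) = 17.43 km
1–4: √((32.92)² + (0.29)²) = √(1083.7264 + 0.0841) = 32.92 km
1–5: √((10.35)² + (-6.58)²) = √(107.1225 + 43.2964) = 12.26 km
1–6: √((18.95)² + (-8.30)²) = √(359.1025 + 68.8900) = 20.69 km
1–7: √((33.09)² + (-7.09)²) = √(1094.9481 + 50.2681) = 33.84 km
2–3: √((-1.54)² + (17.88)²) = √(2.3716 + 319.6944) = 17.95 km
2–4: √((14.60)² + (13.45)²) = √(213.1600 + 180.9025) = 19.85 km
2–5: √((-7.97)² + (6.58)²) = √(63.5209 + 43.2964) = 10.34 km
2–6: √((0.63)² + (4.86)²) = √(0.3969 + 23.6196) = 4.90 km
2–7: √((14.77)² + (6.07)²) = √(218.1529 + 36.8449) = 15.97 km
3–4: √((16.14)² + (-4.43)²) = √(260.4996 + 19.6249) = 16.74 km
3–5: √((-6.43)² + (-11.30)²) = √(41.3449 + 127.6900) = 13.00 km
3–6: √((2.17)² + (-13.02)²) = √(4.7089 + 169.5204) = 13.20 km
3–7: √((16.31)² + (-11.81)²) = √(266.0161 + 139.4761) = 20.14 km
4–5: √((-22.57)² + (-6.87)²) = √(509.4049 + 47.1969) = 23.59 km
4–6: √((-13.97)² + (-8.59)²) = √(195.1609 + 73.7881) = 16.40 km
4–7: √((0.17)² + (-7.38)²) = √(0.0289 + 54.4644) = 7.38 km
5–6: √((8.60)² + (-1.72)²) = √(73.9600 + 2.9584) = 8.77 km
5–7: √((22.74)² + (-0.51)²) = √(517.1076 + 0.2601) = 22.75 km
6–7: √((14.14)² + (1.21)²) = √(199.9396 + 1.4641) = 14.19 km
Closest pair: 2–6 at 4.90 km.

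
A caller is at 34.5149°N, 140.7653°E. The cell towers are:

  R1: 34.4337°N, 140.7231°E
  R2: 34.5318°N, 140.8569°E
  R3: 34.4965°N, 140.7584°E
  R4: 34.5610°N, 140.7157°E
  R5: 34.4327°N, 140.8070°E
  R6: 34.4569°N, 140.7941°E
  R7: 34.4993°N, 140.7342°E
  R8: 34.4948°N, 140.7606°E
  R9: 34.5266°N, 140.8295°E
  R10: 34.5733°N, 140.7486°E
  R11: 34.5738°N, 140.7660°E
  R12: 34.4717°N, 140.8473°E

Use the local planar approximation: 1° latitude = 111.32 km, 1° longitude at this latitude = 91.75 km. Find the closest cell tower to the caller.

Distances from 34.5149°N, 140.7653°E:
R1: 9.8335 km
R2: 8.6123 km
R3: 2.1439 km
R4: 6.8590 km
R5: 9.9182 km
R6: 6.9763 km
R7: 3.3403 km
R8: 2.2787 km
R9: 6.0326 km
R10: 6.6792 km
R11: 6.5571 km
R12: 8.9292 km
Minimum: R3 at 2.1439 km.

R3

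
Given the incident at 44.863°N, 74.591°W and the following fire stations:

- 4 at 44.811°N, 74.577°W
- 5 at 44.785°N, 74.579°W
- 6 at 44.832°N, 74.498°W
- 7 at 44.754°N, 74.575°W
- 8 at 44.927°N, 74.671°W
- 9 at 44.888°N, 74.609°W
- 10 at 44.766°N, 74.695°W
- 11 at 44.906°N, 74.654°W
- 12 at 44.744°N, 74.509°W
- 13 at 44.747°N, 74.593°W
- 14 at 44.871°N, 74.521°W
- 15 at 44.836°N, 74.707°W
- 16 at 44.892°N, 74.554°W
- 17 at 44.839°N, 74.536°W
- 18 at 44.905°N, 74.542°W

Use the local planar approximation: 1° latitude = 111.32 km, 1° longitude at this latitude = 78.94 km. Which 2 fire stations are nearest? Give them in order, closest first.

9, 16

Distances from 44.863°N, 74.591°W:
4: 5.893 km
5: 8.734 km
6: 8.112 km
7: 12.199 km
8: 9.521 km
9: 3.125 km
10: 13.565 km
11: 6.903 km
12: 14.744 km
13: 12.914 km
14: 5.597 km
15: 9.638 km
16: 4.353 km
17: 5.098 km
18: 6.068 km
Sorted: 9 (3.125 km) < 16 (4.353 km) < 17 (5.098 km) < 14 (5.597 km) < …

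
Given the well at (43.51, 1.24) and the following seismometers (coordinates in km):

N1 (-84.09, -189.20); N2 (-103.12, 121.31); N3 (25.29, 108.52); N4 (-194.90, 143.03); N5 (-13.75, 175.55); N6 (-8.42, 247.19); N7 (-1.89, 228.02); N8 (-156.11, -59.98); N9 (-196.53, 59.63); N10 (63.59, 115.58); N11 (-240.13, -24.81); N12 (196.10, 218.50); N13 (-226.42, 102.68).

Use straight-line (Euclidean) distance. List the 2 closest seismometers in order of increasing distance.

N3, N10

Distances from (43.51, 1.24):
N1: √((-127.60)² + (-190.44)²) = √(16281.7600 + 36267.3936) = 229.24 km
N2: √((-146.63)² + (120.07)²) = √(21500.3569 + 14416.8049) = 189.52 km
N3: √((-18.22)² + (107.28)²) = √(331.9684 + 11508.9984) = 108.82 km
N4: √((-238.41)² + (141.79)²) = √(56839.3281 + 20104.4041) = 277.39 km
N5: √((-57.26)² + (174.31)²) = √(3278.7076 + 30383.9761) = 183.47 km
N6: √((-51.93)² + (245.95)²) = √(2696.7249 + 60491.4025) = 251.37 km
N7: √((-45.40)² + (226.78)²) = √(2061.1600 + 51429.1684) = 231.28 km
N8: √((-199.62)² + (-61.22)²) = √(39848.1444 + 3747.8884) = 208.80 km
N9: √((-240.04)² + (58.39)²) = √(57619.2016 + 3409.3921) = 247.04 km
N10: √((20.08)² + (114.34)²) = √(403.2064 + 13073.6356) = 116.09 km
N11: √((-283.64)² + (-26.05)²) = √(80451.6496 + 678.6025) = 284.83 km
N12: √((152.59)² + (217.26)²) = √(23283.7081 + 47201.9076) = 265.49 km
N13: √((-269.93)² + (101.44)²) = √(72862.2049 + 10290.0736) = 288.36 km
Sorted: N3 (108.82 km) < N10 (116.09 km) < N5 (183.47 km) < N2 (189.52 km) < …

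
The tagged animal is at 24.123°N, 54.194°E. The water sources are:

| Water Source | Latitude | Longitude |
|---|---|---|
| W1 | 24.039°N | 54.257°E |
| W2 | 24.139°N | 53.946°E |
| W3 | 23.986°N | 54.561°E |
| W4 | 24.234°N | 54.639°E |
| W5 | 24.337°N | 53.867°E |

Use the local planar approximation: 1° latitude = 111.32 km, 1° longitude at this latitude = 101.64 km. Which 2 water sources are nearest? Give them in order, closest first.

Distances from 24.123°N, 54.194°E:
W1: √((-0.084·111.32)² + (0.063·101.64)²) = √(87.43896 + 41.00251) = 11.333 km
W2: √((0.016·111.32)² + (-0.248·101.64)²) = √(3.17239 + 635.37873) = 25.270 km
W3: √((-0.137·111.32)² + (0.367·101.64)²) = √(232.58812 + 1391.43025) = 40.299 km
W4: √((0.111·111.32)² + (0.445·101.64)²) = √(152.68359 + 2045.73481) = 46.887 km
W5: √((0.214·111.32)² + (-0.327·101.64)²) = √(567.51055 + 1104.65031) = 40.892 km
Sorted: W1 (11.333 km) < W2 (25.270 km) < W3 (40.299 km) < W5 (40.892 km) < …

W1, W2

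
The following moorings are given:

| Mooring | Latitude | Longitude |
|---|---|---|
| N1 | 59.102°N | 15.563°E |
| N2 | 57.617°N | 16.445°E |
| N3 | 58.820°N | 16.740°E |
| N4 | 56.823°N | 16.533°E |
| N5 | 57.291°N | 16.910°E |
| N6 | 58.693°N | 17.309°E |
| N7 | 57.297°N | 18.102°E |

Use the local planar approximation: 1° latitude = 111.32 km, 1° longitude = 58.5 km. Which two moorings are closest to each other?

N3 and N6

Pairwise distances:
N1–N2: 173.175 km
N1–N3: 75.673 km
N1–N4: 259.967 km
N1–N5: 216.454 km
N1–N6: 111.829 km
N1–N7: 249.871 km
N2–N3: 135.025 km
N2–N4: 88.538 km
N2–N5: 45.354 km
N2–N6: 130.008 km
N2–N7: 103.273 km
N3–N4: 222.636 km
N3–N5: 170.499 km
N3–N6: 36.164 km
N3–N7: 187.330 km
N4–N5: 56.574 km
N4–N6: 213.061 km
N4–N7: 105.872 km
N5–N6: 157.806 km
N5–N7: 69.735 km
N6–N7: 162.179 km
Closest pair: N3–N6 at 36.164 km.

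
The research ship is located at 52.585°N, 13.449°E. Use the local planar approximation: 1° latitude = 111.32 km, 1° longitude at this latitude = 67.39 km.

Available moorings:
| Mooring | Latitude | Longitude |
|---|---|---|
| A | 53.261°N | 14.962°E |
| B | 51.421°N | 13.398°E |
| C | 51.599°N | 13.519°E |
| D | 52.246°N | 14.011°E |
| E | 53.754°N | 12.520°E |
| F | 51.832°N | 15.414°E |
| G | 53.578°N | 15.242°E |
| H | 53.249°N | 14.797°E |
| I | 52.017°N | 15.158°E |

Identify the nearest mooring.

D

Distances from 52.585°N, 13.449°E:
A: 126.724 km
B: 129.622 km
C: 109.863 km
D: 53.465 km
E: 144.409 km
F: 156.722 km
G: 163.766 km
H: 117.115 km
I: 131.385 km
Minimum: D at 53.465 km.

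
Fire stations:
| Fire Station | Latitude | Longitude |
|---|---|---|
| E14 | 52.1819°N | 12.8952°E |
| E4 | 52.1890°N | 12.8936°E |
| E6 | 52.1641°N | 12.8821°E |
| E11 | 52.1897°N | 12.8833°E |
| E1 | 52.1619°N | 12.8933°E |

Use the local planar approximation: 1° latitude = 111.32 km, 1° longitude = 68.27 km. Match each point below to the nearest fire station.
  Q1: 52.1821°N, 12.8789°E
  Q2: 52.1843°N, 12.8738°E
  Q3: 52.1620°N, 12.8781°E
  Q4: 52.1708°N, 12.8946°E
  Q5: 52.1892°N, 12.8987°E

Q1→E11; Q2→E11; Q3→E6; Q4→E1; Q5→E4

Q1 at 52.1821°N, 12.8789°E:
  E14: √((-0.0002·111.32)² + (0.0163·68.27)²) = √(0.000496 + 1.238326) = 1.1130 km
  E4: √((0.0069·111.32)² + (0.0147·68.27)²) = √(0.589990 + 1.007151) = 1.2638 km
  E6: √((-0.0180·111.32)² + (0.0032·68.27)²) = √(4.015054 + 0.047727) = 2.0156 km
  E11: √((0.0076·111.32)² + (0.0044·68.27)²) = √(0.715770 + 0.090233) = 0.8978 km
  E1: √((-0.0202·111.32)² + (0.0144·68.27)²) = √(5.056490 + 0.966462) = 2.4542 km
  → nearest: E11 (0.8978 km)
Q2 at 52.1843°N, 12.8738°E:
  E14: √((-0.0024·111.32)² + (0.0214·68.27)²) = √(0.071379 + 2.134457) = 1.4852 km
  E4: √((0.0047·111.32)² + (0.0198·68.27)²) = √(0.273742 + 1.827217) = 1.4495 km
  E6: √((-0.0202·111.32)² + (0.0083·68.27)²) = √(5.056490 + 0.321082) = 2.3190 km
  E11: √((0.0054·111.32)² + (0.0095·68.27)²) = √(0.361355 + 0.420637) = 0.8843 km
  E1: √((-0.0224·111.32)² + (0.0195·68.27)²) = √(6.217881 + 1.772267) = 2.8267 km
  → nearest: E11 (0.8843 km)
Q3 at 52.1620°N, 12.8781°E:
  E14: √((0.0199·111.32)² + (0.0171·68.27)²) = √(4.907412 + 1.362862) = 2.5041 km
  E4: √((0.0270·111.32)² + (0.0155·68.27)²) = √(9.033872 + 1.119755) = 3.1865 km
  E6: √((0.0021·111.32)² + (0.0040·68.27)²) = √(0.054649 + 0.074573) = 0.3595 km
  E11: √((0.0277·111.32)² + (0.0052·68.27)²) = √(9.508367 + 0.126028) = 3.1039 km
  E1: √((-0.0001·111.32)² + (0.0152·68.27)²) = √(0.000124 + 1.076830) = 1.0378 km
  → nearest: E6 (0.3595 km)
Q4 at 52.1708°N, 12.8946°E:
  E14: √((0.0111·111.32)² + (0.0006·68.27)²) = √(1.526836 + 0.001678) = 1.2363 km
  E4: √((0.0182·111.32)² + (-0.0010·68.27)²) = √(4.104773 + 0.004661) = 2.0272 km
  E6: √((-0.0067·111.32)² + (-0.0125·68.27)²) = √(0.556283 + 0.728249) = 1.1334 km
  E11: √((0.0189·111.32)² + (-0.0113·68.27)²) = √(4.426597 + 0.595137) = 2.2409 km
  E1: √((-0.0089·111.32)² + (-0.0013·68.27)²) = √(0.981582 + 0.007877) = 0.9947 km
  → nearest: E1 (0.9947 km)
Q5 at 52.1892°N, 12.8987°E:
  E14: √((-0.0073·111.32)² + (-0.0035·68.27)²) = √(0.660377 + 0.057095) = 0.8470 km
  E4: √((-0.0002·111.32)² + (-0.0051·68.27)²) = √(0.000496 + 0.121227) = 0.3489 km
  E6: √((-0.0251·111.32)² + (-0.0166·68.27)²) = √(7.807174 + 1.284328) = 3.0152 km
  E11: √((0.0005·111.32)² + (-0.0154·68.27)²) = √(0.003098 + 1.105354) = 1.0528 km
  E1: √((-0.0273·111.32)² + (-0.0054·68.27)²) = √(9.235740 + 0.135909) = 3.0613 km
  → nearest: E4 (0.3489 km)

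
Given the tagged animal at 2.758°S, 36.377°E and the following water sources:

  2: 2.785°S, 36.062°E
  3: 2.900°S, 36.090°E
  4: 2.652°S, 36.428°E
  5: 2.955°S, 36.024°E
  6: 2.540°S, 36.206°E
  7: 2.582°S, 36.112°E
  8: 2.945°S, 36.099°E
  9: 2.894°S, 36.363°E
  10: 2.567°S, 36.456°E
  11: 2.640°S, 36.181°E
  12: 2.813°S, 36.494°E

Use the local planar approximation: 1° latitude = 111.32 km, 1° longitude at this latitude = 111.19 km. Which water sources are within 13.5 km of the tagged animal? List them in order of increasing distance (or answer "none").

4

Distances from 2.758°S, 36.377°E:
2: √((-0.027·111.32)² + (-0.315·111.19)²) = √(9.03387 + 1226.74012) = 35.154 km
3: √((-0.142·111.32)² + (-0.287·111.19)²) = √(249.87516 + 1018.34575) = 35.612 km
4: √((0.106·111.32)² + (0.051·111.19)²) = √(139.23811 + 32.15673) = 13.092 km
5: √((-0.197·111.32)² + (-0.353·111.19)²) = √(480.92665 + 1540.56800) = 44.961 km
6: √((0.218·111.32)² + (-0.171·111.19)²) = √(588.92418 + 361.51280) = 30.829 km
7: √((0.176·111.32)² + (-0.265·111.19)²) = √(383.85900 + 868.20685) = 35.385 km
8: √((-0.187·111.32)² + (-0.278·111.19)²) = √(433.34083 + 955.47879) = 37.267 km
9: √((-0.136·111.32)² + (-0.014·111.19)²) = √(229.20507 + 2.42319) = 15.219 km
10: √((0.191·111.32)² + (0.079·111.19)²) = √(452.07775 + 77.15883) = 23.005 km
11: √((0.118·111.32)² + (-0.196·111.19)²) = √(172.54819 + 474.94531) = 25.446 km
12: √((-0.055·111.32)² + (0.117·111.19)²) = √(37.48623 + 169.24007) = 14.378 km
Threshold 13.5 km: 4 (13.092 km) is within range.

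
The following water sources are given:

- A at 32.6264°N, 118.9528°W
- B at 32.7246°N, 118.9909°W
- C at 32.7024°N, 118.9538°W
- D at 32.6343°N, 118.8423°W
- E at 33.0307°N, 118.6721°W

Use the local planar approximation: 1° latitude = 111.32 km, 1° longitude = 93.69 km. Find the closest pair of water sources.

Pairwise distances:
A–B: 11.4997 km
A–C: 8.4608 km
A–D: 10.3900 km
A–E: 52.1270 km
B–C: 4.2649 km
B–D: 17.1720 km
B–E: 45.3126 km
C–D: 12.9073 km
C–E: 45.0799 km
D–E: 46.9200 km
Closest pair: B–C at 4.2649 km.

B and C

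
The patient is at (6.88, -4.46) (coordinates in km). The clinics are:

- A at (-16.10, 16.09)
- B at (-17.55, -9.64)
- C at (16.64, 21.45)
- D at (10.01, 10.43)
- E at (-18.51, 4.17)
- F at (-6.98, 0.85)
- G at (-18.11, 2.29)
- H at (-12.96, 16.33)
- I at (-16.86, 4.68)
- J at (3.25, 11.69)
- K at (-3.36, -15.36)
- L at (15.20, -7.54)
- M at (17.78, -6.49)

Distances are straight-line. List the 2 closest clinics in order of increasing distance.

L, M

Distances from (6.88, -4.46):
A: √((-22.98)² + (20.55)²) = √(528.0804 + 422.3025) = 30.83 km
B: √((-24.43)² + (-5.18)²) = √(596.8249 + 26.8324) = 24.97 km
C: √((9.76)² + (25.91)²) = √(95.2576 + 671.3281) = 27.69 km
D: √((3.13)² + (14.89)²) = √(9.7969 + 221.7121) = 15.22 km
E: √((-25.39)² + (8.63)²) = √(644.6521 + 74.4769) = 26.82 km
F: √((-13.86)² + (5.31)²) = √(192.0996 + 28.1961) = 14.84 km
G: √((-24.99)² + (6.75)²) = √(624.5001 + 45.5625) = 25.89 km
H: √((-19.84)² + (20.79)²) = √(393.6256 + 432.2241) = 28.74 km
I: √((-23.74)² + (9.14)²) = √(563.5876 + 83.5396) = 25.44 km
J: √((-3.63)² + (16.15)²) = √(13.1769 + 260.8225) = 16.55 km
K: √((-10.24)² + (-10.90)²) = √(104.8576 + 118.8100) = 14.96 km
L: √((8.32)² + (-3.08)²) = √(69.2224 + 9.4864) = 8.87 km
M: √((10.90)² + (-2.03)²) = √(118.8100 + 4.1209) = 11.09 km
Sorted: L (8.87 km) < M (11.09 km) < F (14.84 km) < K (14.96 km) < …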